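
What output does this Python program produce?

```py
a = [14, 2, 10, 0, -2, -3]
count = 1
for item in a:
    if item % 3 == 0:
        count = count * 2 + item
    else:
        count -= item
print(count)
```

-99

item=14: not %3==0, count = 1-14 = -13
item=2: not %3==0, count = (-13)-2 = -15
item=10: not %3==0, count = (-15)-10 = -25
item=0: %3==0, count = (-25)*2+0 = -50
item=-2: not %3==0, count = (-50)-(-2) = -48
item=-3: %3==0, count = (-48)*2+(-3) = -99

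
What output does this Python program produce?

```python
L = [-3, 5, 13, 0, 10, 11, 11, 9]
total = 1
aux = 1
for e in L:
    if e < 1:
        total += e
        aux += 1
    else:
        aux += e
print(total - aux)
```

e=-3: <1, total = 1+(-3) = -2; aux=2
e=5: not <1; aux=7
e=13: not <1; aux=20
e=0: <1, total = (-2)+0 = -2; aux=21
e=10: not <1; aux=31
e=11: not <1; aux=42
e=11: not <1; aux=53
e=9: not <1; aux=62
total-aux = (-2)-62 = -64

-64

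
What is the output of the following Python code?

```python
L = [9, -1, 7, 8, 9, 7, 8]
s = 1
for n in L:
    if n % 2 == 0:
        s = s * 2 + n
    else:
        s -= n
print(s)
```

-64

n=9: not even, s = 1-9 = -8
n=-1: not even, s = (-8)-(-1) = -7
n=7: not even, s = (-7)-7 = -14
n=8: even, s = (-14)*2+8 = -20
n=9: not even, s = (-20)-9 = -29
n=7: not even, s = (-29)-7 = -36
n=8: even, s = (-36)*2+8 = -64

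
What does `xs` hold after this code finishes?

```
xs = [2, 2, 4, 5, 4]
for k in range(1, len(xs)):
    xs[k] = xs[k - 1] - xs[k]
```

[2, 0, -4, -9, -13]

k=1: xs[1] = 2-2 = 0 → [2, 0, 4, 5, 4]
k=2: xs[2] = 0-4 = -4 → [2, 0, -4, 5, 4]
k=3: xs[3] = (-4)-5 = -9 → [2, 0, -4, -9, 4]
k=4: xs[4] = (-9)-4 = -13 → [2, 0, -4, -9, -13]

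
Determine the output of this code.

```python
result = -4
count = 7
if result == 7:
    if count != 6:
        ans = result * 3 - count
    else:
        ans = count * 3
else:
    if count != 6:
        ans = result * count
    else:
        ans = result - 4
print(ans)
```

result=-4, count=7
result == 7 is False; count != 6 is True
→ ans = result * count = -28

-28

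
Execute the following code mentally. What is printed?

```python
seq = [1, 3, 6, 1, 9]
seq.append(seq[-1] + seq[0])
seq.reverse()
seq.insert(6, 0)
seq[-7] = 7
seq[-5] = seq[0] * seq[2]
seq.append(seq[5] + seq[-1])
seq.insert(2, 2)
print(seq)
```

[7, 9, 2, 7, 6, 3, 1, 0, 1]

append seq[-1]+seq[0] = 9+1 = 10 → [1, 3, 6, 1, 9, 10]
reverse → [10, 9, 1, 6, 3, 1]
insert 0 at 6 → [10, 9, 1, 6, 3, 1, 0]
seq[-7] = 7 → [7, 9, 1, 6, 3, 1, 0]
seq[-5] = seq[0]*seq[2] = 7*1 = 7 → [7, 9, 7, 6, 3, 1, 0]
append seq[5]+seq[-1] = 1+0 = 1 → [7, 9, 7, 6, 3, 1, 0, 1]
insert 2 at 2 → [7, 9, 2, 7, 6, 3, 1, 0, 1]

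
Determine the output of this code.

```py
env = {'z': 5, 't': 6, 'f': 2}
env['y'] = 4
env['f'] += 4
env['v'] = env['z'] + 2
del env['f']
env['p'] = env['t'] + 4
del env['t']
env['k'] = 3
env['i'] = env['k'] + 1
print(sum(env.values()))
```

33

env['y'] = 4 → {'z': 5, 't': 6, 'f': 2, 'y': 4}
env['f'] = 2+4 = 6 → {'z': 5, 't': 6, 'f': 6, 'y': 4}
env['v'] = env['z']+2 = 7 → {'z': 5, 't': 6, 'f': 6, 'y': 4, 'v': 7}
del 'f' → {'z': 5, 't': 6, 'y': 4, 'v': 7}
env['p'] = env['t']+4 = 10 → {'z': 5, 't': 6, 'y': 4, 'v': 7, 'p': 10}
del 't' → {'z': 5, 'y': 4, 'v': 7, 'p': 10}
env['k'] = 3 → {'z': 5, 'y': 4, 'v': 7, 'p': 10, 'k': 3}
env['i'] = env['k']+1 = 4 → {'z': 5, 'y': 4, 'v': 7, 'p': 10, 'k': 3, 'i': 4}
sum of values = 33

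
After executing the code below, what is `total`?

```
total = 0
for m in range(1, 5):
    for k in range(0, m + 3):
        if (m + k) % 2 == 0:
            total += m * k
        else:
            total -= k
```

m=1,k=0: odd sum, total = 0-0 = 0
m=1,k=1: even sum, total = 0+1 = 1
m=1,k=2: odd sum, total = 1-2 = -1
m=1,k=3: even sum, total = (-1)+3 = 2
m=2,k=0: even sum, total = 2+0 = 2
m=2,k=1: odd sum, total = 2-1 = 1
m=2,k=2: even sum, total = 1+4 = 5
m=2,k=3: odd sum, total = 5-3 = 2
m=2,k=4: even sum, total = 2+8 = 10
m=3,k=0: odd sum, total = 10-0 = 10
m=3,k=1: even sum, total = 10+3 = 13
m=3,k=2: odd sum, total = 13-2 = 11
m=3,k=3: even sum, total = 11+9 = 20
m=3,k=4: odd sum, total = 20-4 = 16
m=3,k=5: even sum, total = 16+15 = 31
m=4,k=0: even sum, total = 31+0 = 31
m=4,k=1: odd sum, total = 31-1 = 30
m=4,k=2: even sum, total = 30+8 = 38
m=4,k=3: odd sum, total = 38-3 = 35
m=4,k=4: even sum, total = 35+16 = 51
m=4,k=5: odd sum, total = 51-5 = 46
m=4,k=6: even sum, total = 46+24 = 70

70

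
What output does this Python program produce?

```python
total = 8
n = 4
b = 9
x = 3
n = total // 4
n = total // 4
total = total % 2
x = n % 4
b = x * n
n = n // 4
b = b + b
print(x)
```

2

n = 8//4 = 2
n = 8//4 = 2
total = 8%2 = 0
x = 2%4 = 2
b = 2*2 = 4
n = 2//4 = 0
b = 4+4 = 8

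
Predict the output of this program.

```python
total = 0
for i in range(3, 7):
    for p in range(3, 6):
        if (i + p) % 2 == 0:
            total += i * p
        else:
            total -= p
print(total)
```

80

i=3,p=3: even sum, total = 0+9 = 9
i=3,p=4: odd sum, total = 9-4 = 5
i=3,p=5: even sum, total = 5+15 = 20
i=4,p=3: odd sum, total = 20-3 = 17
i=4,p=4: even sum, total = 17+16 = 33
i=4,p=5: odd sum, total = 33-5 = 28
i=5,p=3: even sum, total = 28+15 = 43
i=5,p=4: odd sum, total = 43-4 = 39
i=5,p=5: even sum, total = 39+25 = 64
i=6,p=3: odd sum, total = 64-3 = 61
i=6,p=4: even sum, total = 61+24 = 85
i=6,p=5: odd sum, total = 85-5 = 80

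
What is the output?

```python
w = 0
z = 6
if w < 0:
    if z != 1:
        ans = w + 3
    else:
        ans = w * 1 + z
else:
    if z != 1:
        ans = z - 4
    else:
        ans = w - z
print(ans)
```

w=0, z=6
w < 0 is False; z != 1 is True
→ ans = z - 4 = 2

2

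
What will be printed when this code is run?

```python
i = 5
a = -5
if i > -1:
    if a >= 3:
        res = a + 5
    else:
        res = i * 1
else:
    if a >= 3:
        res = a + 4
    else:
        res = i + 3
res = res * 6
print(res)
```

i=5, a=-5
i > -1 is True; a >= 3 is False
→ res = i * 1 = 5
res = 5*6 = 30

30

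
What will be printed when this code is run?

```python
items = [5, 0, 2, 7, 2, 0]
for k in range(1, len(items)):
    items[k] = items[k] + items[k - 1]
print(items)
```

k=1: items[1] = 0+5 = 5 → [5, 5, 2, 7, 2, 0]
k=2: items[2] = 2+5 = 7 → [5, 5, 7, 7, 2, 0]
k=3: items[3] = 7+7 = 14 → [5, 5, 7, 14, 2, 0]
k=4: items[4] = 2+14 = 16 → [5, 5, 7, 14, 16, 0]
k=5: items[5] = 0+16 = 16 → [5, 5, 7, 14, 16, 16]

[5, 5, 7, 14, 16, 16]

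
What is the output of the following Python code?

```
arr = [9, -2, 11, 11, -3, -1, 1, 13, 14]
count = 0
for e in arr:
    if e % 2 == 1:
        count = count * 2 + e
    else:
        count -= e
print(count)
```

1205

e=9: odd, count = 0*2+9 = 9
e=-2: not odd, count = 9-(-2) = 11
e=11: odd, count = 11*2+11 = 33
e=11: odd, count = 33*2+11 = 77
e=-3: odd, count = 77*2+(-3) = 151
e=-1: odd, count = 151*2+(-1) = 301
e=1: odd, count = 301*2+1 = 603
e=13: odd, count = 603*2+13 = 1219
e=14: not odd, count = 1219-14 = 1205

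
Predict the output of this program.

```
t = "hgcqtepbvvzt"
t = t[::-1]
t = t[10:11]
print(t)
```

reverse → 'tzvvbpetqcgh'
slice [10:11] → 'g'

g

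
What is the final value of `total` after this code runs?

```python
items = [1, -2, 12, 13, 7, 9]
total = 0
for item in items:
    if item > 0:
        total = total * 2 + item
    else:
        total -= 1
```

171

item=1: >0, total = 0*2+1 = 1
item=-2: not >0, total = 1-1 = 0
item=12: >0, total = 0*2+12 = 12
item=13: >0, total = 12*2+13 = 37
item=7: >0, total = 37*2+7 = 81
item=9: >0, total = 81*2+9 = 171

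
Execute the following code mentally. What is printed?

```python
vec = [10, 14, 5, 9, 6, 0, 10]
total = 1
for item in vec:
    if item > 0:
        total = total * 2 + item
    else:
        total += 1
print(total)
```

item=10: >0, total = 1*2+10 = 12
item=14: >0, total = 12*2+14 = 38
item=5: >0, total = 38*2+5 = 81
item=9: >0, total = 81*2+9 = 171
item=6: >0, total = 171*2+6 = 348
item=0: not >0, total = 348+1 = 349
item=10: >0, total = 349*2+10 = 708

708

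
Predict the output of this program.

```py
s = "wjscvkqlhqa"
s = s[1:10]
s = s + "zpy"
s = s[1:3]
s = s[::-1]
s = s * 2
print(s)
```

slice [1:10] → 'jscvkqlhq'
+ 'zpy' → 'jscvkqlhqzpy'
slice [1:3] → 'sc'
reverse → 'cs'
repeat ×2 → 'cscs'

cscs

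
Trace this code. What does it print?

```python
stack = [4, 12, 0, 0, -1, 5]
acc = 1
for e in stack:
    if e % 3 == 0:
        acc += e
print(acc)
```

13

e=4: not %3==0
e=12: %3==0, acc = 1+12 = 13
e=0: %3==0, acc = 13+0 = 13
e=0: %3==0, acc = 13+0 = 13
e=-1: not %3==0
e=5: not %3==0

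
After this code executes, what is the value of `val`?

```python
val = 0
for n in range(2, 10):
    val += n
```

44

n=2: val = 0+2 = 2
n=3: val = 2+3 = 5
n=4: val = 5+4 = 9
n=5: val = 9+5 = 14
n=6: val = 14+6 = 20
n=7: val = 20+7 = 27
n=8: val = 27+8 = 35
n=9: val = 35+9 = 44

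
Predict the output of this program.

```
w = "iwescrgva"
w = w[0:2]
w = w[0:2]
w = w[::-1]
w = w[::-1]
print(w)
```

iw

slice [0:2] → 'iw'
slice [0:2] → 'iw'
reverse → 'wi'
reverse → 'iw'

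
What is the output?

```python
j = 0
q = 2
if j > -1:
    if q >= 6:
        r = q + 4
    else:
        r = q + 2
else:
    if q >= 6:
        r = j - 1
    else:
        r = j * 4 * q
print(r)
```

4

j=0, q=2
j > -1 is True; q >= 6 is False
→ r = q + 2 = 4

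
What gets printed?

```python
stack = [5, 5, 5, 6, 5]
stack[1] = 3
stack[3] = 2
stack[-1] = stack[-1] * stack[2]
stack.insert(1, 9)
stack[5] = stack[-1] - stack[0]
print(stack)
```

[5, 9, 3, 5, 2, 20]

stack[1] = 3 → [5, 3, 5, 6, 5]
stack[3] = 2 → [5, 3, 5, 2, 5]
stack[-1] = stack[-1]*stack[2] = 5*5 = 25 → [5, 3, 5, 2, 25]
insert 9 at 1 → [5, 9, 3, 5, 2, 25]
stack[5] = stack[-1]-stack[0] = 25-5 = 20 → [5, 9, 3, 5, 2, 20]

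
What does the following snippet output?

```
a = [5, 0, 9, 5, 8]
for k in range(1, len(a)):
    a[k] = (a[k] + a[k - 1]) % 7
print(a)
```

[5, 5, 0, 5, 6]

k=1: a[1] = (0+5)%7 = 5 → [5, 5, 9, 5, 8]
k=2: a[2] = (9+5)%7 = 0 → [5, 5, 0, 5, 8]
k=3: a[3] = (5+0)%7 = 5 → [5, 5, 0, 5, 8]
k=4: a[4] = (8+5)%7 = 6 → [5, 5, 0, 5, 6]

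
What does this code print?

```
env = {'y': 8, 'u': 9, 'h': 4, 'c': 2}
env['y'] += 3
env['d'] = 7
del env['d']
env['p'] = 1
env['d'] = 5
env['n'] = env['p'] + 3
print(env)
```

{'y': 11, 'u': 9, 'h': 4, 'c': 2, 'p': 1, 'd': 5, 'n': 4}

env['y'] = 8+3 = 11 → {'y': 11, 'u': 9, 'h': 4, 'c': 2}
env['d'] = 7 → {'y': 11, 'u': 9, 'h': 4, 'c': 2, 'd': 7}
del 'd' → {'y': 11, 'u': 9, 'h': 4, 'c': 2}
env['p'] = 1 → {'y': 11, 'u': 9, 'h': 4, 'c': 2, 'p': 1}
env['d'] = 5 → {'y': 11, 'u': 9, 'h': 4, 'c': 2, 'p': 1, 'd': 5}
env['n'] = env['p']+3 = 4 → {'y': 11, 'u': 9, 'h': 4, 'c': 2, 'p': 1, 'd': 5, 'n': 4}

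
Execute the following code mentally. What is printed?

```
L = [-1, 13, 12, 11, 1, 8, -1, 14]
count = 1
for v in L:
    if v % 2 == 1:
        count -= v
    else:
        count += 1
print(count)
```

v=-1: odd, count = 1-(-1) = 2
v=13: odd, count = 2-13 = -11
v=12: not odd, count = (-11)+1 = -10
v=11: odd, count = (-10)-11 = -21
v=1: odd, count = (-21)-1 = -22
v=8: not odd, count = (-22)+1 = -21
v=-1: odd, count = (-21)-(-1) = -20
v=14: not odd, count = (-20)+1 = -19

-19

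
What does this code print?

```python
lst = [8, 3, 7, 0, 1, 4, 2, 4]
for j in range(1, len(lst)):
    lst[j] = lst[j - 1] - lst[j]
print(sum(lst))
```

-23

j=1: lst[1] = 8-3 = 5 → [8, 5, 7, 0, 1, 4, 2, 4]
j=2: lst[2] = 5-7 = -2 → [8, 5, -2, 0, 1, 4, 2, 4]
j=3: lst[3] = (-2)-0 = -2 → [8, 5, -2, -2, 1, 4, 2, 4]
j=4: lst[4] = (-2)-1 = -3 → [8, 5, -2, -2, -3, 4, 2, 4]
j=5: lst[5] = (-3)-4 = -7 → [8, 5, -2, -2, -3, -7, 2, 4]
j=6: lst[6] = (-7)-2 = -9 → [8, 5, -2, -2, -3, -7, -9, 4]
j=7: lst[7] = (-9)-4 = -13 → [8, 5, -2, -2, -3, -7, -9, -13]
sum = -23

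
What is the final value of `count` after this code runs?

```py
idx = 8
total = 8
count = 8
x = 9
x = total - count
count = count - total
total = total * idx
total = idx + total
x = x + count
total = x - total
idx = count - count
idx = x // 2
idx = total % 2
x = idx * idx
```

0

x = 8-8 = 0
count = 8-8 = 0
total = 8*8 = 64
total = 8+64 = 72
x = 0+0 = 0
total = 0-72 = -72
idx = 0-0 = 0
idx = 0//2 = 0
idx = (-72)%2 = 0
x = 0*0 = 0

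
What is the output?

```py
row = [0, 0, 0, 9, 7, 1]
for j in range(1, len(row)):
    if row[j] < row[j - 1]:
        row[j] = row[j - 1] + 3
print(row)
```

j=1: 0>=0, unchanged → [0, 0, 0, 9, 7, 1]
j=2: 0>=0, unchanged → [0, 0, 0, 9, 7, 1]
j=3: 9>=0, unchanged → [0, 0, 0, 9, 7, 1]
j=4: 7<9, row[4] = 9+3 = 12 → [0, 0, 0, 9, 12, 1]
j=5: 1<12, row[5] = 12+3 = 15 → [0, 0, 0, 9, 12, 15]

[0, 0, 0, 9, 12, 15]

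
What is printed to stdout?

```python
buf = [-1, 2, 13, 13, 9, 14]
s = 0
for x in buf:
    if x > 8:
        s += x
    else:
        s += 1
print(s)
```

x=-1: not >8, s = 0+1 = 1
x=2: not >8, s = 1+1 = 2
x=13: >8, s = 2+13 = 15
x=13: >8, s = 15+13 = 28
x=9: >8, s = 28+9 = 37
x=14: >8, s = 37+14 = 51

51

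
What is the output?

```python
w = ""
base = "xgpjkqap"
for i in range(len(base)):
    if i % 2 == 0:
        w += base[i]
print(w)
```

xpka

i=0: add 'x' → 'x'
i=1: skip
i=2: add 'p' → 'xp'
i=3: skip
i=4: add 'k' → 'xpk'
i=5: skip
i=6: add 'a' → 'xpka'
i=7: skip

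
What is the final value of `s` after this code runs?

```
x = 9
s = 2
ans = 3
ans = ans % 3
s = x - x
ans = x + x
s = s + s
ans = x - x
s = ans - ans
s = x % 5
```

ans = 3%3 = 0
s = 9-9 = 0
ans = 9+9 = 18
s = 0+0 = 0
ans = 9-9 = 0
s = 0-0 = 0
s = 9%5 = 4

4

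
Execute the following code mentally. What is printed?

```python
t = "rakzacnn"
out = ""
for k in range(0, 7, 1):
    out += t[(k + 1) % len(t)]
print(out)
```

akzacnn

k=0: add t[1]='a' → 'a'
k=1: add t[2]='k' → 'ak'
k=2: add t[3]='z' → 'akz'
k=3: add t[4]='a' → 'akza'
k=4: add t[5]='c' → 'akzac'
k=5: add t[6]='n' → 'akzacn'
k=6: add t[7]='n' → 'akzacnn'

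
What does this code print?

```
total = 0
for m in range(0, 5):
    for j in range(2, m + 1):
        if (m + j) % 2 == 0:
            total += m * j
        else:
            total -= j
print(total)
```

m=2,j=2: even sum, total = 0+4 = 4
m=3,j=2: odd sum, total = 4-2 = 2
m=3,j=3: even sum, total = 2+9 = 11
m=4,j=2: even sum, total = 11+8 = 19
m=4,j=3: odd sum, total = 19-3 = 16
m=4,j=4: even sum, total = 16+16 = 32

32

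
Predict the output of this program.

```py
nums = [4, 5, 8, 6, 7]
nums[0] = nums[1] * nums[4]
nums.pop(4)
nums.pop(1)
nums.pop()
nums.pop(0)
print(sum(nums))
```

nums[0] = nums[1]*nums[4] = 5*7 = 35 → [35, 5, 8, 6, 7]
pop(4) removes 7 → [35, 5, 8, 6]
pop(1) removes 5 → [35, 8, 6]
pop() removes 6 → [35, 8]
pop(0) removes 35 → [8]
sum = 8

8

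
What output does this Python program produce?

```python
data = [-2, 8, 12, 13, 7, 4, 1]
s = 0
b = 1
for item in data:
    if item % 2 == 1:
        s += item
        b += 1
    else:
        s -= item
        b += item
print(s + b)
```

item=-2: not odd, s = 0-(-2) = 2; b=-1
item=8: not odd, s = 2-8 = -6; b=7
item=12: not odd, s = (-6)-12 = -18; b=19
item=13: odd, s = (-18)+13 = -5; b=20
item=7: odd, s = (-5)+7 = 2; b=21
item=4: not odd, s = 2-4 = -2; b=25
item=1: odd, s = (-2)+1 = -1; b=26
s+b = (-1)+26 = 25

25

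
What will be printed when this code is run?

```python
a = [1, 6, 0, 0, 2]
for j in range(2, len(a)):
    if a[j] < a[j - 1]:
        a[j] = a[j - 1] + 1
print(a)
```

j=2: 0<6, a[2] = 6+1 = 7 → [1, 6, 7, 0, 2]
j=3: 0<7, a[3] = 7+1 = 8 → [1, 6, 7, 8, 2]
j=4: 2<8, a[4] = 8+1 = 9 → [1, 6, 7, 8, 9]

[1, 6, 7, 8, 9]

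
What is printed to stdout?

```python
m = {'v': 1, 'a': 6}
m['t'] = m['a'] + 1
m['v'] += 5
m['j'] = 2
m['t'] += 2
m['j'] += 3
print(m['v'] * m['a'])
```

36

m['t'] = m['a']+1 = 7 → {'v': 1, 'a': 6, 't': 7}
m['v'] = 1+5 = 6 → {'v': 6, 'a': 6, 't': 7}
m['j'] = 2 → {'v': 6, 'a': 6, 't': 7, 'j': 2}
m['t'] = 7+2 = 9 → {'v': 6, 'a': 6, 't': 9, 'j': 2}
m['j'] = 2+3 = 5 → {'v': 6, 'a': 6, 't': 9, 'j': 5}
m['v']*m['a'] = 6*6 = 36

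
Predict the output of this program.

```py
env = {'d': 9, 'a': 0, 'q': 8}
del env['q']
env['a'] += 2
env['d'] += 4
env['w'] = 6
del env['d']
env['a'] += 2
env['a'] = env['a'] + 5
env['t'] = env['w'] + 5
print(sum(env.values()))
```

26

del 'q' → {'d': 9, 'a': 0}
env['a'] = 0+2 = 2 → {'d': 9, 'a': 2}
env['d'] = 9+4 = 13 → {'d': 13, 'a': 2}
env['w'] = 6 → {'d': 13, 'a': 2, 'w': 6}
del 'd' → {'a': 2, 'w': 6}
env['a'] = 2+2 = 4 → {'a': 4, 'w': 6}
env['a'] = env['a']+5 = 9 → {'a': 9, 'w': 6}
env['t'] = env['w']+5 = 11 → {'a': 9, 'w': 6, 't': 11}
sum of values = 26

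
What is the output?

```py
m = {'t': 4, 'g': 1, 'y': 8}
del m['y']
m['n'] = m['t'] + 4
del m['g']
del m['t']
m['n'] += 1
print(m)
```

{'n': 9}

del 'y' → {'t': 4, 'g': 1}
m['n'] = m['t']+4 = 8 → {'t': 4, 'g': 1, 'n': 8}
del 'g' → {'t': 4, 'n': 8}
del 't' → {'n': 8}
m['n'] = 8+1 = 9 → {'n': 9}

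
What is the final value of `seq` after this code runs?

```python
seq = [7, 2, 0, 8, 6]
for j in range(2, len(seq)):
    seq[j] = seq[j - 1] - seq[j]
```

j=2: seq[2] = 2-0 = 2 → [7, 2, 2, 8, 6]
j=3: seq[3] = 2-8 = -6 → [7, 2, 2, -6, 6]
j=4: seq[4] = (-6)-6 = -12 → [7, 2, 2, -6, -12]

[7, 2, 2, -6, -12]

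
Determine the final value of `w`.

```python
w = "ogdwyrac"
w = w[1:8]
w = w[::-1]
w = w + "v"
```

'carywdgv'

slice [1:8] → 'gdwyrac'
reverse → 'carywdg'
+ 'v' → 'carywdgv'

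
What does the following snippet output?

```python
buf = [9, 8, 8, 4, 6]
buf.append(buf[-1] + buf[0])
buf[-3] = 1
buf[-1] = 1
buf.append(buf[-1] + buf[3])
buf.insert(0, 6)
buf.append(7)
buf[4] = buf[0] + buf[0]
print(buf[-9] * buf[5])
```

append buf[-1]+buf[0] = 6+9 = 15 → [9, 8, 8, 4, 6, 15]
buf[-3] = 1 → [9, 8, 8, 1, 6, 15]
buf[-1] = 1 → [9, 8, 8, 1, 6, 1]
append buf[-1]+buf[3] = 1+1 = 2 → [9, 8, 8, 1, 6, 1, 2]
insert 6 at 0 → [6, 9, 8, 8, 1, 6, 1, 2]
append 7 → [6, 9, 8, 8, 1, 6, 1, 2, 7]
buf[4] = buf[0]+buf[0] = 6+6 = 12 → [6, 9, 8, 8, 12, 6, 1, 2, 7]
buf[-9]*buf[5] = 6*6 = 36

36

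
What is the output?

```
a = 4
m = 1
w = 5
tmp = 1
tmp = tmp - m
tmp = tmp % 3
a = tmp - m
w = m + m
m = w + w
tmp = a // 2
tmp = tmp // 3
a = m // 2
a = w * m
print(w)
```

tmp = 1-1 = 0
tmp = 0%3 = 0
a = 0-1 = -1
w = 1+1 = 2
m = 2+2 = 4
tmp = (-1)//2 = -1
tmp = (-1)//3 = -1
a = 4//2 = 2
a = 2*4 = 8

2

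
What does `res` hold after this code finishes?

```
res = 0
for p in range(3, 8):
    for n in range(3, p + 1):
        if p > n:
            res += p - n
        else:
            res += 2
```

p=3,n=3: not 3>3, res = 0+2 = 2
p=4,n=3: 4>3, res = 2+1 = 3
p=4,n=4: not 4>4, res = 3+2 = 5
p=5,n=3: 5>3, res = 5+2 = 7
p=5,n=4: 5>4, res = 7+1 = 8
p=5,n=5: not 5>5, res = 8+2 = 10
p=6,n=3: 6>3, res = 10+3 = 13
p=6,n=4: 6>4, res = 13+2 = 15
p=6,n=5: 6>5, res = 15+1 = 16
p=6,n=6: not 6>6, res = 16+2 = 18
p=7,n=3: 7>3, res = 18+4 = 22
p=7,n=4: 7>4, res = 22+3 = 25
p=7,n=5: 7>5, res = 25+2 = 27
p=7,n=6: 7>6, res = 27+1 = 28
p=7,n=7: not 7>7, res = 28+2 = 30

30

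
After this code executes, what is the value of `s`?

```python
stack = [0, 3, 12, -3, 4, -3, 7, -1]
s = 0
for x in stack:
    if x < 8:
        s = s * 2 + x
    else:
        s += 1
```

113

x=0: <8, s = 0*2+0 = 0
x=3: <8, s = 0*2+3 = 3
x=12: not <8, s = 3+1 = 4
x=-3: <8, s = 4*2+(-3) = 5
x=4: <8, s = 5*2+4 = 14
x=-3: <8, s = 14*2+(-3) = 25
x=7: <8, s = 25*2+7 = 57
x=-1: <8, s = 57*2+(-1) = 113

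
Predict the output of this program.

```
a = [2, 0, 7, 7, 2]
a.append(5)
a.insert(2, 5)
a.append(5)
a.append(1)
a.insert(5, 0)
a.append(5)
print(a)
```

append 5 → [2, 0, 7, 7, 2, 5]
insert 5 at 2 → [2, 0, 5, 7, 7, 2, 5]
append 5 → [2, 0, 5, 7, 7, 2, 5, 5]
append 1 → [2, 0, 5, 7, 7, 2, 5, 5, 1]
insert 0 at 5 → [2, 0, 5, 7, 7, 0, 2, 5, 5, 1]
append 5 → [2, 0, 5, 7, 7, 0, 2, 5, 5, 1, 5]

[2, 0, 5, 7, 7, 0, 2, 5, 5, 1, 5]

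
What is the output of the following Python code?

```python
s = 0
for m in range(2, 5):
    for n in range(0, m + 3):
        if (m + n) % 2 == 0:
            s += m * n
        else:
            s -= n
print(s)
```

68

m=2,n=0: even sum, s = 0+0 = 0
m=2,n=1: odd sum, s = 0-1 = -1
m=2,n=2: even sum, s = (-1)+4 = 3
m=2,n=3: odd sum, s = 3-3 = 0
m=2,n=4: even sum, s = 0+8 = 8
m=3,n=0: odd sum, s = 8-0 = 8
m=3,n=1: even sum, s = 8+3 = 11
m=3,n=2: odd sum, s = 11-2 = 9
m=3,n=3: even sum, s = 9+9 = 18
m=3,n=4: odd sum, s = 18-4 = 14
m=3,n=5: even sum, s = 14+15 = 29
m=4,n=0: even sum, s = 29+0 = 29
m=4,n=1: odd sum, s = 29-1 = 28
m=4,n=2: even sum, s = 28+8 = 36
m=4,n=3: odd sum, s = 36-3 = 33
m=4,n=4: even sum, s = 33+16 = 49
m=4,n=5: odd sum, s = 49-5 = 44
m=4,n=6: even sum, s = 44+24 = 68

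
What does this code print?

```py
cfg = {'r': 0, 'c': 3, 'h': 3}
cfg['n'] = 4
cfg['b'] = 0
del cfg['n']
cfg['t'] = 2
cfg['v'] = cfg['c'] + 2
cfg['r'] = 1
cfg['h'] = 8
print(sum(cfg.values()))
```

19

cfg['n'] = 4 → {'r': 0, 'c': 3, 'h': 3, 'n': 4}
cfg['b'] = 0 → {'r': 0, 'c': 3, 'h': 3, 'n': 4, 'b': 0}
del 'n' → {'r': 0, 'c': 3, 'h': 3, 'b': 0}
cfg['t'] = 2 → {'r': 0, 'c': 3, 'h': 3, 'b': 0, 't': 2}
cfg['v'] = cfg['c']+2 = 5 → {'r': 0, 'c': 3, 'h': 3, 'b': 0, 't': 2, 'v': 5}
cfg['r'] = 1 → {'r': 1, 'c': 3, 'h': 3, 'b': 0, 't': 2, 'v': 5}
cfg['h'] = 8 → {'r': 1, 'c': 3, 'h': 8, 'b': 0, 't': 2, 'v': 5}
sum of values = 19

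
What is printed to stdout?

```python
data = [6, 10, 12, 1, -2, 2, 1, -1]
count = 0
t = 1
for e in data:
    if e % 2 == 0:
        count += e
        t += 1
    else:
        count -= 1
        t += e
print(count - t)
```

18

e=6: even, count = 0+6 = 6; t=2
e=10: even, count = 6+10 = 16; t=3
e=12: even, count = 16+12 = 28; t=4
e=1: not even, count = 28-1 = 27; t=5
e=-2: even, count = 27+(-2) = 25; t=6
e=2: even, count = 25+2 = 27; t=7
e=1: not even, count = 27-1 = 26; t=8
e=-1: not even, count = 26-1 = 25; t=7
count-t = 25-7 = 18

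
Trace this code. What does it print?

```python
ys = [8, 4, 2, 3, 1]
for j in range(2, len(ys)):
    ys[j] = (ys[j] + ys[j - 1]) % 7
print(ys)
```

j=2: ys[2] = (2+4)%7 = 6 → [8, 4, 6, 3, 1]
j=3: ys[3] = (3+6)%7 = 2 → [8, 4, 6, 2, 1]
j=4: ys[4] = (1+2)%7 = 3 → [8, 4, 6, 2, 3]

[8, 4, 6, 2, 3]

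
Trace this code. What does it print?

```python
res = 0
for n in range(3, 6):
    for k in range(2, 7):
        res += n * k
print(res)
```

240

n=3,k=2: res = 0+6 = 6
n=3,k=3: res = 6+9 = 15
n=3,k=4: res = 15+12 = 27
n=3,k=5: res = 27+15 = 42
n=3,k=6: res = 42+18 = 60
n=4,k=2: res = 60+8 = 68
n=4,k=3: res = 68+12 = 80
n=4,k=4: res = 80+16 = 96
n=4,k=5: res = 96+20 = 116
n=4,k=6: res = 116+24 = 140
n=5,k=2: res = 140+10 = 150
n=5,k=3: res = 150+15 = 165
n=5,k=4: res = 165+20 = 185
n=5,k=5: res = 185+25 = 210
n=5,k=6: res = 210+30 = 240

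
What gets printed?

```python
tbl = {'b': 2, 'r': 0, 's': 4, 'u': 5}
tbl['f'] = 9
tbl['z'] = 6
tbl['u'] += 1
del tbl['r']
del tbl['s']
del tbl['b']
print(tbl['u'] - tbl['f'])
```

tbl['f'] = 9 → {'b': 2, 'r': 0, 's': 4, 'u': 5, 'f': 9}
tbl['z'] = 6 → {'b': 2, 'r': 0, 's': 4, 'u': 5, 'f': 9, 'z': 6}
tbl['u'] = 5+1 = 6 → {'b': 2, 'r': 0, 's': 4, 'u': 6, 'f': 9, 'z': 6}
del 'r' → {'b': 2, 's': 4, 'u': 6, 'f': 9, 'z': 6}
del 's' → {'b': 2, 'u': 6, 'f': 9, 'z': 6}
del 'b' → {'u': 6, 'f': 9, 'z': 6}
tbl['u']-tbl['f'] = 6-9 = -3

-3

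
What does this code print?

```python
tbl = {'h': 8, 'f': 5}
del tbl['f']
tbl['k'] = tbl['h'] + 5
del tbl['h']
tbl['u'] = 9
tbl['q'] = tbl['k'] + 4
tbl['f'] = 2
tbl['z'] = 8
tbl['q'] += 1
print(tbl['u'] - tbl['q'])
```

-9

del 'f' → {'h': 8}
tbl['k'] = tbl['h']+5 = 13 → {'h': 8, 'k': 13}
del 'h' → {'k': 13}
tbl['u'] = 9 → {'k': 13, 'u': 9}
tbl['q'] = tbl['k']+4 = 17 → {'k': 13, 'u': 9, 'q': 17}
tbl['f'] = 2 → {'k': 13, 'u': 9, 'q': 17, 'f': 2}
tbl['z'] = 8 → {'k': 13, 'u': 9, 'q': 17, 'f': 2, 'z': 8}
tbl['q'] = 17+1 = 18 → {'k': 13, 'u': 9, 'q': 18, 'f': 2, 'z': 8}
tbl['u']-tbl['q'] = 9-18 = -9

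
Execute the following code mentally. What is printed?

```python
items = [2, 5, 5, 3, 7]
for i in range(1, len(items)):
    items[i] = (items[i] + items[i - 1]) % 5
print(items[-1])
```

i=1: items[1] = (5+2)%5 = 2 → [2, 2, 5, 3, 7]
i=2: items[2] = (5+2)%5 = 2 → [2, 2, 2, 3, 7]
i=3: items[3] = (3+2)%5 = 0 → [2, 2, 2, 0, 7]
i=4: items[4] = (7+0)%5 = 2 → [2, 2, 2, 0, 2]

2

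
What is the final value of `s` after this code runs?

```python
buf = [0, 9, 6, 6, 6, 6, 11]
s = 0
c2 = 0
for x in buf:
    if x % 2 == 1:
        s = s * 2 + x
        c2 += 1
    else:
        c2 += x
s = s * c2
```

754

x=0: not odd; c2=0
x=9: odd, s = 0*2+9 = 9; c2=1
x=6: not odd; c2=7
x=6: not odd; c2=13
x=6: not odd; c2=19
x=6: not odd; c2=25
x=11: odd, s = 9*2+11 = 29; c2=26
s*c2 = 29*26 = 754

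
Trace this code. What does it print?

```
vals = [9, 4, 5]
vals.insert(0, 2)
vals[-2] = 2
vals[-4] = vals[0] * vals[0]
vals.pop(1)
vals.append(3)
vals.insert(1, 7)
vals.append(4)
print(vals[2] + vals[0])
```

6

insert 2 at 0 → [2, 9, 4, 5]
vals[-2] = 2 → [2, 9, 2, 5]
vals[-4] = vals[0]*vals[0] = 2*2 = 4 → [4, 9, 2, 5]
pop(1) removes 9 → [4, 2, 5]
append 3 → [4, 2, 5, 3]
insert 7 at 1 → [4, 7, 2, 5, 3]
append 4 → [4, 7, 2, 5, 3, 4]
vals[2]+vals[0] = 2+4 = 6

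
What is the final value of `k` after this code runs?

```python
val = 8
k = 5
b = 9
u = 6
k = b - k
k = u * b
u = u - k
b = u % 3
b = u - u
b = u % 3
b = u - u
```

k = 9-5 = 4
k = 6*9 = 54
u = 6-54 = -48
b = (-48)%3 = 0
b = (-48)-(-48) = 0
b = (-48)%3 = 0
b = (-48)-(-48) = 0

54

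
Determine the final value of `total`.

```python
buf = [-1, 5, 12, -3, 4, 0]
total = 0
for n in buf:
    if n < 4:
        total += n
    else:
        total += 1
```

-1

n=-1: <4, total = 0+(-1) = -1
n=5: not <4, total = (-1)+1 = 0
n=12: not <4, total = 0+1 = 1
n=-3: <4, total = 1+(-3) = -2
n=4: not <4, total = (-2)+1 = -1
n=0: <4, total = (-1)+0 = -1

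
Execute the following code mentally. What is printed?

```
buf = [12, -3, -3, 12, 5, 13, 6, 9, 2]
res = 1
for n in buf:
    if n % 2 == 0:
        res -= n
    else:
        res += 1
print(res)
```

n=12: even, res = 1-12 = -11
n=-3: not even, res = (-11)+1 = -10
n=-3: not even, res = (-10)+1 = -9
n=12: even, res = (-9)-12 = -21
n=5: not even, res = (-21)+1 = -20
n=13: not even, res = (-20)+1 = -19
n=6: even, res = (-19)-6 = -25
n=9: not even, res = (-25)+1 = -24
n=2: even, res = (-24)-2 = -26

-26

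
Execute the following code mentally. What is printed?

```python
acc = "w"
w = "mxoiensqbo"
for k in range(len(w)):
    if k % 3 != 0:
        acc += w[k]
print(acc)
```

k=0: skip
k=1: add 'x' → 'wx'
k=2: add 'o' → 'wxo'
k=3: skip
k=4: add 'e' → 'wxoe'
k=5: add 'n' → 'wxoen'
k=6: skip
k=7: add 'q' → 'wxoenq'
k=8: add 'b' → 'wxoenqb'
k=9: skip

wxoenqb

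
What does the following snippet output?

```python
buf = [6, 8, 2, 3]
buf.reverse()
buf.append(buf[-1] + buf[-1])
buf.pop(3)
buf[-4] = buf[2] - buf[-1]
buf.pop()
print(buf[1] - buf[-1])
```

reverse → [3, 2, 8, 6]
append buf[-1]+buf[-1] = 6+6 = 12 → [3, 2, 8, 6, 12]
pop(3) removes 6 → [3, 2, 8, 12]
buf[-4] = buf[2]-buf[-1] = 8-12 = -4 → [-4, 2, 8, 12]
pop() removes 12 → [-4, 2, 8]
buf[1]-buf[-1] = 2-8 = -6

-6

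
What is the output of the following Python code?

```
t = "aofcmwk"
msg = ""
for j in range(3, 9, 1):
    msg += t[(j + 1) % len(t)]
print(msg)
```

j=3: add t[4]='m' → 'm'
j=4: add t[5]='w' → 'mw'
j=5: add t[6]='k' → 'mwk'
j=6: add t[0]='a' → 'mwka'
j=7: add t[1]='o' → 'mwkao'
j=8: add t[2]='f' → 'mwkaof'

mwkaof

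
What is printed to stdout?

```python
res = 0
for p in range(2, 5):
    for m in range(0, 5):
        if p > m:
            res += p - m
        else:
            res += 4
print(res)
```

p=2,m=0: 2>0, res = 0+2 = 2
p=2,m=1: 2>1, res = 2+1 = 3
p=2,m=2: not 2>2, res = 3+4 = 7
p=2,m=3: not 2>3, res = 7+4 = 11
p=2,m=4: not 2>4, res = 11+4 = 15
p=3,m=0: 3>0, res = 15+3 = 18
p=3,m=1: 3>1, res = 18+2 = 20
p=3,m=2: 3>2, res = 20+1 = 21
p=3,m=3: not 3>3, res = 21+4 = 25
p=3,m=4: not 3>4, res = 25+4 = 29
p=4,m=0: 4>0, res = 29+4 = 33
p=4,m=1: 4>1, res = 33+3 = 36
p=4,m=2: 4>2, res = 36+2 = 38
p=4,m=3: 4>3, res = 38+1 = 39
p=4,m=4: not 4>4, res = 39+4 = 43

43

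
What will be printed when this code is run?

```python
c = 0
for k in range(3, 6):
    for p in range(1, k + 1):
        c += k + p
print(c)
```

k=3,p=1: c = 0+4 = 4
k=3,p=2: c = 4+5 = 9
k=3,p=3: c = 9+6 = 15
k=4,p=1: c = 15+5 = 20
k=4,p=2: c = 20+6 = 26
k=4,p=3: c = 26+7 = 33
k=4,p=4: c = 33+8 = 41
k=5,p=1: c = 41+6 = 47
k=5,p=2: c = 47+7 = 54
k=5,p=3: c = 54+8 = 62
k=5,p=4: c = 62+9 = 71
k=5,p=5: c = 71+10 = 81

81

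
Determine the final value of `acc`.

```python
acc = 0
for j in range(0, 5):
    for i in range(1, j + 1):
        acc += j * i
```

j=1,i=1: acc = 0+1 = 1
j=2,i=1: acc = 1+2 = 3
j=2,i=2: acc = 3+4 = 7
j=3,i=1: acc = 7+3 = 10
j=3,i=2: acc = 10+6 = 16
j=3,i=3: acc = 16+9 = 25
j=4,i=1: acc = 25+4 = 29
j=4,i=2: acc = 29+8 = 37
j=4,i=3: acc = 37+12 = 49
j=4,i=4: acc = 49+16 = 65

65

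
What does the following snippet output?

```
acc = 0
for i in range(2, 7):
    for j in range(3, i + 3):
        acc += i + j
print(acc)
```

i=2,j=3: acc = 0+5 = 5
i=2,j=4: acc = 5+6 = 11
i=3,j=3: acc = 11+6 = 17
i=3,j=4: acc = 17+7 = 24
i=3,j=5: acc = 24+8 = 32
i=4,j=3: acc = 32+7 = 39
i=4,j=4: acc = 39+8 = 47
i=4,j=5: acc = 47+9 = 56
i=4,j=6: acc = 56+10 = 66
i=5,j=3: acc = 66+8 = 74
i=5,j=4: acc = 74+9 = 83
i=5,j=5: acc = 83+10 = 93
i=5,j=6: acc = 93+11 = 104
i=5,j=7: acc = 104+12 = 116
i=6,j=3: acc = 116+9 = 125
i=6,j=4: acc = 125+10 = 135
i=6,j=5: acc = 135+11 = 146
i=6,j=6: acc = 146+12 = 158
i=6,j=7: acc = 158+13 = 171
i=6,j=8: acc = 171+14 = 185

185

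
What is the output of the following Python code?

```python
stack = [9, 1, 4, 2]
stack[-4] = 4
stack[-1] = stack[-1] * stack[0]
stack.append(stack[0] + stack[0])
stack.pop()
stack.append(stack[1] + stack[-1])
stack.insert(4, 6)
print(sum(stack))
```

stack[-4] = 4 → [4, 1, 4, 2]
stack[-1] = stack[-1]*stack[0] = 2*4 = 8 → [4, 1, 4, 8]
append stack[0]+stack[0] = 4+4 = 8 → [4, 1, 4, 8, 8]
pop() removes 8 → [4, 1, 4, 8]
append stack[1]+stack[-1] = 1+8 = 9 → [4, 1, 4, 8, 9]
insert 6 at 4 → [4, 1, 4, 8, 6, 9]
sum = 32

32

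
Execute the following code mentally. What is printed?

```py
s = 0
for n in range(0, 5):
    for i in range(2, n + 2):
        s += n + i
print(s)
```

n=1,i=2: s = 0+3 = 3
n=2,i=2: s = 3+4 = 7
n=2,i=3: s = 7+5 = 12
n=3,i=2: s = 12+5 = 17
n=3,i=3: s = 17+6 = 23
n=3,i=4: s = 23+7 = 30
n=4,i=2: s = 30+6 = 36
n=4,i=3: s = 36+7 = 43
n=4,i=4: s = 43+8 = 51
n=4,i=5: s = 51+9 = 60

60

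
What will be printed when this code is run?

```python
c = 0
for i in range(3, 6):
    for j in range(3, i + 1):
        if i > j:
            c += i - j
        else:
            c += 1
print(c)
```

i=3,j=3: not 3>3, c = 0+1 = 1
i=4,j=3: 4>3, c = 1+1 = 2
i=4,j=4: not 4>4, c = 2+1 = 3
i=5,j=3: 5>3, c = 3+2 = 5
i=5,j=4: 5>4, c = 5+1 = 6
i=5,j=5: not 5>5, c = 6+1 = 7

7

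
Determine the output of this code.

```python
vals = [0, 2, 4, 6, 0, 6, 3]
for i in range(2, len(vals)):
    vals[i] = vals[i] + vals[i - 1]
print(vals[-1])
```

21

i=2: vals[2] = 4+2 = 6 → [0, 2, 6, 6, 0, 6, 3]
i=3: vals[3] = 6+6 = 12 → [0, 2, 6, 12, 0, 6, 3]
i=4: vals[4] = 0+12 = 12 → [0, 2, 6, 12, 12, 6, 3]
i=5: vals[5] = 6+12 = 18 → [0, 2, 6, 12, 12, 18, 3]
i=6: vals[6] = 3+18 = 21 → [0, 2, 6, 12, 12, 18, 21]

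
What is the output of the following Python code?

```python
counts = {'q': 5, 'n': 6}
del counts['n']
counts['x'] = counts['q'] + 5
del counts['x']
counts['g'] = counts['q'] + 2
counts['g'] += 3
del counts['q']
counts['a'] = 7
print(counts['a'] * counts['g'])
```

70

del 'n' → {'q': 5}
counts['x'] = counts['q']+5 = 10 → {'q': 5, 'x': 10}
del 'x' → {'q': 5}
counts['g'] = counts['q']+2 = 7 → {'q': 5, 'g': 7}
counts['g'] = 7+3 = 10 → {'q': 5, 'g': 10}
del 'q' → {'g': 10}
counts['a'] = 7 → {'g': 10, 'a': 7}
counts['a']*counts['g'] = 7*10 = 70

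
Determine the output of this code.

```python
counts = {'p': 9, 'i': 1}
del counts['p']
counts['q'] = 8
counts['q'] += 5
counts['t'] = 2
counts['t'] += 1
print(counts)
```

{'i': 1, 'q': 13, 't': 3}

del 'p' → {'i': 1}
counts['q'] = 8 → {'i': 1, 'q': 8}
counts['q'] = 8+5 = 13 → {'i': 1, 'q': 13}
counts['t'] = 2 → {'i': 1, 'q': 13, 't': 2}
counts['t'] = 2+1 = 3 → {'i': 1, 'q': 13, 't': 3}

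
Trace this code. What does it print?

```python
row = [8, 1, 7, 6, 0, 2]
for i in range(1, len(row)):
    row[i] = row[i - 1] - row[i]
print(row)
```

i=1: row[1] = 8-1 = 7 → [8, 7, 7, 6, 0, 2]
i=2: row[2] = 7-7 = 0 → [8, 7, 0, 6, 0, 2]
i=3: row[3] = 0-6 = -6 → [8, 7, 0, -6, 0, 2]
i=4: row[4] = (-6)-0 = -6 → [8, 7, 0, -6, -6, 2]
i=5: row[5] = (-6)-2 = -8 → [8, 7, 0, -6, -6, -8]

[8, 7, 0, -6, -6, -8]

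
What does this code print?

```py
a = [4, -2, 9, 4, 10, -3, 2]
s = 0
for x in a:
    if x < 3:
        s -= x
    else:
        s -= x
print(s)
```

x=4: not <3, s = 0-4 = -4
x=-2: <3, s = (-4)-(-2) = -2
x=9: not <3, s = (-2)-9 = -11
x=4: not <3, s = (-11)-4 = -15
x=10: not <3, s = (-15)-10 = -25
x=-3: <3, s = (-25)-(-3) = -22
x=2: <3, s = (-22)-2 = -24

-24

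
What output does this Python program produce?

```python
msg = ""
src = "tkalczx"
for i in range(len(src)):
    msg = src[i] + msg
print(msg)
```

i=0: prepend 't' → 't'
i=1: prepend 'k' → 'kt'
i=2: prepend 'a' → 'akt'
i=3: prepend 'l' → 'lakt'
i=4: prepend 'c' → 'clakt'
i=5: prepend 'z' → 'zclakt'
i=6: prepend 'x' → 'xzclakt'

xzclakt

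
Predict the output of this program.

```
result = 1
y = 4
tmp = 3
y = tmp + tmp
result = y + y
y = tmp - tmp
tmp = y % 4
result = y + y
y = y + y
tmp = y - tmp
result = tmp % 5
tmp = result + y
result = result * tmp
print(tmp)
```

0

y = 3+3 = 6
result = 6+6 = 12
y = 3-3 = 0
tmp = 0%4 = 0
result = 0+0 = 0
y = 0+0 = 0
tmp = 0-0 = 0
result = 0%5 = 0
tmp = 0+0 = 0
result = 0*0 = 0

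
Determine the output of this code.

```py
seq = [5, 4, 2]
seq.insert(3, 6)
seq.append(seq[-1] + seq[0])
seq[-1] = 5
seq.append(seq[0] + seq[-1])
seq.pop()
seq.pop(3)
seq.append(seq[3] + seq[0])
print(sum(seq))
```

26

insert 6 at 3 → [5, 4, 2, 6]
append seq[-1]+seq[0] = 6+5 = 11 → [5, 4, 2, 6, 11]
seq[-1] = 5 → [5, 4, 2, 6, 5]
append seq[0]+seq[-1] = 5+5 = 10 → [5, 4, 2, 6, 5, 10]
pop() removes 10 → [5, 4, 2, 6, 5]
pop(3) removes 6 → [5, 4, 2, 5]
append seq[3]+seq[0] = 5+5 = 10 → [5, 4, 2, 5, 10]
sum = 26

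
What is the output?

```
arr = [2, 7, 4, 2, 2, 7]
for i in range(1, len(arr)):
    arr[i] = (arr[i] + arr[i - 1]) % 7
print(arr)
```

[2, 2, 6, 1, 3, 3]

i=1: arr[1] = (7+2)%7 = 2 → [2, 2, 4, 2, 2, 7]
i=2: arr[2] = (4+2)%7 = 6 → [2, 2, 6, 2, 2, 7]
i=3: arr[3] = (2+6)%7 = 1 → [2, 2, 6, 1, 2, 7]
i=4: arr[4] = (2+1)%7 = 3 → [2, 2, 6, 1, 3, 7]
i=5: arr[5] = (7+3)%7 = 3 → [2, 2, 6, 1, 3, 3]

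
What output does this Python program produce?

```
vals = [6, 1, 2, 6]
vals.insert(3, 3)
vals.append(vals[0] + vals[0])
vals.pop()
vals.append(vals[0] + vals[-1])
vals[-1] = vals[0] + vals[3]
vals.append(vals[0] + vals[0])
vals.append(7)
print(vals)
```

[6, 1, 2, 3, 6, 9, 12, 7]

insert 3 at 3 → [6, 1, 2, 3, 6]
append vals[0]+vals[0] = 6+6 = 12 → [6, 1, 2, 3, 6, 12]
pop() removes 12 → [6, 1, 2, 3, 6]
append vals[0]+vals[-1] = 6+6 = 12 → [6, 1, 2, 3, 6, 12]
vals[-1] = vals[0]+vals[3] = 6+3 = 9 → [6, 1, 2, 3, 6, 9]
append vals[0]+vals[0] = 6+6 = 12 → [6, 1, 2, 3, 6, 9, 12]
append 7 → [6, 1, 2, 3, 6, 9, 12, 7]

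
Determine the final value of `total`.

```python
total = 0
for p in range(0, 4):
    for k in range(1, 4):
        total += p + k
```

p=0,k=1: total = 0+1 = 1
p=0,k=2: total = 1+2 = 3
p=0,k=3: total = 3+3 = 6
p=1,k=1: total = 6+2 = 8
p=1,k=2: total = 8+3 = 11
p=1,k=3: total = 11+4 = 15
p=2,k=1: total = 15+3 = 18
p=2,k=2: total = 18+4 = 22
p=2,k=3: total = 22+5 = 27
p=3,k=1: total = 27+4 = 31
p=3,k=2: total = 31+5 = 36
p=3,k=3: total = 36+6 = 42

42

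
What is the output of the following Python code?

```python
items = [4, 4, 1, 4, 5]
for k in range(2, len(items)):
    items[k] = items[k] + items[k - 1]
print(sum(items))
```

36

k=2: items[2] = 1+4 = 5 → [4, 4, 5, 4, 5]
k=3: items[3] = 4+5 = 9 → [4, 4, 5, 9, 5]
k=4: items[4] = 5+9 = 14 → [4, 4, 5, 9, 14]
sum = 36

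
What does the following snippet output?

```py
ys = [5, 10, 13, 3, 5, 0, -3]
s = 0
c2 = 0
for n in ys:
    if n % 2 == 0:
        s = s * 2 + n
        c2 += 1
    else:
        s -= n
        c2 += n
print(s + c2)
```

n=5: not even, s = 0-5 = -5; c2=5
n=10: even, s = (-5)*2+10 = 0; c2=6
n=13: not even, s = 0-13 = -13; c2=19
n=3: not even, s = (-13)-3 = -16; c2=22
n=5: not even, s = (-16)-5 = -21; c2=27
n=0: even, s = (-21)*2+0 = -42; c2=28
n=-3: not even, s = (-42)-(-3) = -39; c2=25
s+c2 = (-39)+25 = -14

-14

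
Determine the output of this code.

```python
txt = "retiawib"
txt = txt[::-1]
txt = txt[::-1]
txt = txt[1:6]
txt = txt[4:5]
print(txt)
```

reverse → 'biwaiter'
reverse → 'retiawib'
slice [1:6] → 'etiaw'
slice [4:5] → 'w'

w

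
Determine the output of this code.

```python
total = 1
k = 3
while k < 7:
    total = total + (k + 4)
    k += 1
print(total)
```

k=3: total = 1+7 = 8
k=4: total = 8+8 = 16
k=5: total = 16+9 = 25
k=6: total = 25+10 = 35

35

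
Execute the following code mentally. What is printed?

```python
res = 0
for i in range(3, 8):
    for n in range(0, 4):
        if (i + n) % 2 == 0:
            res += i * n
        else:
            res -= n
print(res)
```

66

i=3,n=0: odd sum, res = 0-0 = 0
i=3,n=1: even sum, res = 0+3 = 3
i=3,n=2: odd sum, res = 3-2 = 1
i=3,n=3: even sum, res = 1+9 = 10
i=4,n=0: even sum, res = 10+0 = 10
i=4,n=1: odd sum, res = 10-1 = 9
i=4,n=2: even sum, res = 9+8 = 17
i=4,n=3: odd sum, res = 17-3 = 14
i=5,n=0: odd sum, res = 14-0 = 14
i=5,n=1: even sum, res = 14+5 = 19
i=5,n=2: odd sum, res = 19-2 = 17
i=5,n=3: even sum, res = 17+15 = 32
i=6,n=0: even sum, res = 32+0 = 32
i=6,n=1: odd sum, res = 32-1 = 31
i=6,n=2: even sum, res = 31+12 = 43
i=6,n=3: odd sum, res = 43-3 = 40
i=7,n=0: odd sum, res = 40-0 = 40
i=7,n=1: even sum, res = 40+7 = 47
i=7,n=2: odd sum, res = 47-2 = 45
i=7,n=3: even sum, res = 45+21 = 66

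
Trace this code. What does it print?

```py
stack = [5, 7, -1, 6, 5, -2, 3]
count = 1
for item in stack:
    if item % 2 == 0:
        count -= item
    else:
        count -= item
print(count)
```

item=5: not even, count = 1-5 = -4
item=7: not even, count = (-4)-7 = -11
item=-1: not even, count = (-11)-(-1) = -10
item=6: even, count = (-10)-6 = -16
item=5: not even, count = (-16)-5 = -21
item=-2: even, count = (-21)-(-2) = -19
item=3: not even, count = (-19)-3 = -22

-22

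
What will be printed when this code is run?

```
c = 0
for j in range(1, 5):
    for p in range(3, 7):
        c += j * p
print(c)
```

180

j=1,p=3: c = 0+3 = 3
j=1,p=4: c = 3+4 = 7
j=1,p=5: c = 7+5 = 12
j=1,p=6: c = 12+6 = 18
j=2,p=3: c = 18+6 = 24
j=2,p=4: c = 24+8 = 32
j=2,p=5: c = 32+10 = 42
j=2,p=6: c = 42+12 = 54
j=3,p=3: c = 54+9 = 63
j=3,p=4: c = 63+12 = 75
j=3,p=5: c = 75+15 = 90
j=3,p=6: c = 90+18 = 108
j=4,p=3: c = 108+12 = 120
j=4,p=4: c = 120+16 = 136
j=4,p=5: c = 136+20 = 156
j=4,p=6: c = 156+24 = 180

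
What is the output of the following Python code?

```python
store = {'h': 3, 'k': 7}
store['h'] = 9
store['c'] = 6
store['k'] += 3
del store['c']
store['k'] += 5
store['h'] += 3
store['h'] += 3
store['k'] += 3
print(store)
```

store['h'] = 9 → {'h': 9, 'k': 7}
store['c'] = 6 → {'h': 9, 'k': 7, 'c': 6}
store['k'] = 7+3 = 10 → {'h': 9, 'k': 10, 'c': 6}
del 'c' → {'h': 9, 'k': 10}
store['k'] = 10+5 = 15 → {'h': 9, 'k': 15}
store['h'] = 9+3 = 12 → {'h': 12, 'k': 15}
store['h'] = 12+3 = 15 → {'h': 15, 'k': 15}
store['k'] = 15+3 = 18 → {'h': 15, 'k': 18}

{'h': 15, 'k': 18}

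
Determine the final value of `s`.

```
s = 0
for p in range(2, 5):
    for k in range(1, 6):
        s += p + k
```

90

p=2,k=1: s = 0+3 = 3
p=2,k=2: s = 3+4 = 7
p=2,k=3: s = 7+5 = 12
p=2,k=4: s = 12+6 = 18
p=2,k=5: s = 18+7 = 25
p=3,k=1: s = 25+4 = 29
p=3,k=2: s = 29+5 = 34
p=3,k=3: s = 34+6 = 40
p=3,k=4: s = 40+7 = 47
p=3,k=5: s = 47+8 = 55
p=4,k=1: s = 55+5 = 60
p=4,k=2: s = 60+6 = 66
p=4,k=3: s = 66+7 = 73
p=4,k=4: s = 73+8 = 81
p=4,k=5: s = 81+9 = 90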